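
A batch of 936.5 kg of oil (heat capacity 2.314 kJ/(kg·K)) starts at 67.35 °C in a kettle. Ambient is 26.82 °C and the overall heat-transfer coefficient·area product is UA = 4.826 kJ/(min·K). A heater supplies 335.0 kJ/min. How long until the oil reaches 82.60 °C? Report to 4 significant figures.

Lumped-capacitance energy balance: M c_p dT/dt = UA(T_amb − T) + Q̇.
τ = M c_p/UA = 449.039 min; T_ss = T_amb + Q̇/UA = 26.82 + 335.0/4.826 = 96.2357 °C.
T(t) = T_ss + (T₀ − T_ss)e^(−t/τ); set T = 82.60:
t = −τ ln[(T − T_ss)/(T₀ − T_ss)] = −449.039 · ln(0.472056) = 337.074 min.

337.1 min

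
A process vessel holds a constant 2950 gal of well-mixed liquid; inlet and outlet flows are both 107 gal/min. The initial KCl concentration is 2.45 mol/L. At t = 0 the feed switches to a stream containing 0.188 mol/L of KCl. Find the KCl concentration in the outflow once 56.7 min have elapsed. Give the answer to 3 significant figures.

Accumulation = in − out for the solute gives V dC/dt = Q(C_in − C).
Time constant τ = V/Q = 2950/107 = 27.570 min.
C approaches C_in exponentially: C(t) = C_in + (C₀ − C_in) e^(−t/τ).
C(56.7) = 0.188 + (2.45 − 0.188)·e^(−56.7/27.570) = 0.188 + (2.2620)·0.12789 = 0.47729 mol/L.

0.477 mol/L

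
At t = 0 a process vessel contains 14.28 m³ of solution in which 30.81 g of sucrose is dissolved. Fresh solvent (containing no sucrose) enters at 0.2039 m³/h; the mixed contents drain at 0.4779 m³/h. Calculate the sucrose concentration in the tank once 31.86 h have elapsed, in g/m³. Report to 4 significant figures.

Let m(t) be the amount of sucrose. Volume: V(t) = V₀ + (Q_in − Q_out) t = 14.28 − 0.274000 t; V(31.86) = 5.55036 m³.
Species balance (pure solvent in): dm/dt = −Q_out · m/V(t).
dm/m = −Q_out dt/(V₀ − 0.274000 t); integrating gives ln(m/m₀) = −(Q_out/(Q_in−Q_out)) ln(V/V₀).
m = m₀ (V₀/V)^(Q_out/(Q_in−Q_out)) = 30.81 × (14.28/5.55036)^(-1.74416) = 5.92756 g.
C = m/V = 5.92756/5.55036 = 1.06796 g/m³.

1.068 g/m³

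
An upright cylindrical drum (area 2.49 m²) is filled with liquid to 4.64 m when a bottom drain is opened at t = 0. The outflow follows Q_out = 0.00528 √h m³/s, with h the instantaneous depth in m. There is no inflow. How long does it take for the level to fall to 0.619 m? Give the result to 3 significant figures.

1290 s

A dh/dt = −Q_out = −0.00528 √h.
∫ h^(−1/2) dh = −(0.00528/A) ∫ dt, giving 2√h = 2√h₀ − (0.00528/A) t.
t = 2A(√h₀ − √h)/0.00528 = 2·2.49·(√4.64 − √0.619)/0.00528
  = 4.9800 × (2.1541 − 0.78677) / 0.00528 = 1289.6 s.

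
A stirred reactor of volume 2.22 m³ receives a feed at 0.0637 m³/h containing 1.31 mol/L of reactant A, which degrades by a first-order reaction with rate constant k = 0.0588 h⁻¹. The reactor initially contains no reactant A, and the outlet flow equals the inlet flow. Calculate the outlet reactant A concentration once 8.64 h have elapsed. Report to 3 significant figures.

Species balance: V dC/dt = Q C_in − Q C − k V C.
This is linear with rate a = Q/V + k = 0.087494 h⁻¹.
C_ss = Q C_in/(Q + kV) = 0.42962 mol/L; C(t) = C_ss + (C₀ − C_ss) e^(−a t).
C(8.64) = 0.42962 + (-0.42962)·e^(−0.087494·8.64) = 0.42962 + (-0.42962)·0.46957 = 0.22788 mol/L.

0.228 mol/L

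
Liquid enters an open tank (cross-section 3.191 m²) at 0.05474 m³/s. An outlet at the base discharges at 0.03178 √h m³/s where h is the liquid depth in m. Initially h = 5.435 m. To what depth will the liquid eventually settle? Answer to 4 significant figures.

Level balance: A dh/dt = 0.05474 − 0.03178 √h. Setting dh/dt = 0:
Q_in = 0.03178 √h_ss ⇒ √h_ss = 0.05474/0.03178 = 1.72247.
h_ss = 1.72247² = 2.96689 m. (Since h₀ = 5.435 m > h_ss, the level will fall toward this value.)

2.967 m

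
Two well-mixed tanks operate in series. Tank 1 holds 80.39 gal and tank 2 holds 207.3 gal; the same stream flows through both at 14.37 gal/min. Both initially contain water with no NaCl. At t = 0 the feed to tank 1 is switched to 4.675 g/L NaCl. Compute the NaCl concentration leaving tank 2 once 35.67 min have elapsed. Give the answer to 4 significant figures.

4.036 g/L

Species balance on tank i: dCᵢ/dt = (Cᵢ₋₁ − Cᵢ)/τᵢ with τᵢ = Vᵢ/Q.
τ₁ = 80.39/14.37 = 5.59429 min; τ₂ = 207.3/14.37 = 14.4259 min.
Tank 1: C₁ = C_in(1 − e^(−t/τ₁)). Tank 2 (τ₁ ≠ τ₂): C₂ = C_in[1 − (τ₁ e^(−t/τ₁) − τ₂ e^(−t/τ₂))/(τ₁ − τ₂)].
At t = 35.67: e^(−t/τ₁) = 0.00170168, e^(−t/τ₂) = 0.0843620.
C₂ = 4.675·[1 − (5.59429·0.00170168 − 14.4259·0.0843620)/(-8.83159)] = 4.675·0.863278 = 4.03582 g/L.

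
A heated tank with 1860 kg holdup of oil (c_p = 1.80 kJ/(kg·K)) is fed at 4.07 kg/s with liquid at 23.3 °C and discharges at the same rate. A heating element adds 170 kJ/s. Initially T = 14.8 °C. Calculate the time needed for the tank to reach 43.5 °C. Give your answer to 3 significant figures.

M c_p dT/dt = ṁ c_p (T_in − T) + Q̇.
τ = M/ṁ = 457.00 s; T_ss = T_in + Q̇/(ṁ c_p) = 46.505 °C.
T(t) = T_ss + (T₀ − T_ss) e^(−t/τ). Set T = 43.5:
e^(−t/τ) = (43.5 − 46.505)/(14.8 − 46.505) = 0.094781
t = −457.00 · ln(0.094781) = 1076.8 s.

1080 s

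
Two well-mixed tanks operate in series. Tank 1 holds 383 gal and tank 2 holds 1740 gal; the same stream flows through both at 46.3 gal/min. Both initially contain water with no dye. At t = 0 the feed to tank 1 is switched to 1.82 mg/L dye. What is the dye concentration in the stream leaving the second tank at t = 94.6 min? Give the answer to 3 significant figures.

1.63 mg/L

Time constants: τᵢ = Vᵢ/Q for each well-mixed tank.
τ₁ = 383/46.3 = 8.2721 min; τ₂ = 1740/46.3 = 37.581 min.
Solving the cascade with C₁(0)=C₂(0)=0 gives C₂(t) = C_in[1 − (τ₁ e^(−t/τ₁) − τ₂ e^(−t/τ₂))/(τ₁ − τ₂)].
At t = 94.6: e^(−t/τ₁) = 1.0800e-05, e^(−t/τ₂) = 0.080683.
C₂ = 1.82·[1 − (8.2721·1.0800e-05 − 37.581·0.080683)/(-29.309)] = 1.82·0.89655 = 1.6317 mg/L.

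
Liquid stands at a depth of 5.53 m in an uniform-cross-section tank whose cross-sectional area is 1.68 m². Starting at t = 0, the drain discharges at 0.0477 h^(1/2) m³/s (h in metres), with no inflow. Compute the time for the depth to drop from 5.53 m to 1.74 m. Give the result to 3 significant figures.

A dh/dt = −Q_out = −0.0477 √h.
Separate and integrate: 2(√h − √h₀) = −(0.0477/A) t.
t = 2A(√h₀ − √h)/0.0477 = 2·1.68·(√5.53 − √1.74)/0.0477
  = 3.3600 × (2.3516 − 1.3191) / 0.0477 = 72.730 s.

72.7 s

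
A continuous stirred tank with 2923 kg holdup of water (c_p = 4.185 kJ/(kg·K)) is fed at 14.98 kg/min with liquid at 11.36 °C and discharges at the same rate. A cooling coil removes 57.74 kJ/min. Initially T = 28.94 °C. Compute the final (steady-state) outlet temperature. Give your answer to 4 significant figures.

M c_p dT/dt = ṁ c_p (T_in − T) − Q̇.
At steady state dT/dt = 0 ⇒ T_ss = T_in − Q̇/(ṁ c_p) = 11.36 − 57.74/(14.98·4.185) = 10.4390 °C.

10.44 °C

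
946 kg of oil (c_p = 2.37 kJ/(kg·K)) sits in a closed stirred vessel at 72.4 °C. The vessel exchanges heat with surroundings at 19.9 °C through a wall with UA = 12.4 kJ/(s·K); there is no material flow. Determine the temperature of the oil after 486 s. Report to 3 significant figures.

M c_p dT/dt = −UA(T − T_amb).
dT/dt = (T_ss − T)/τ with T_ss = T_amb = 19.900 °C, τ = M c_p/UA = 946·2.37/12.4 = 180.81 s.
Integrating: T(t) = T_ss + (T₀ − T_ss) e^(−t/τ).
T(486) = 19.900 + (52.500)·0.068021 = 23.471 °C.

23.5 °C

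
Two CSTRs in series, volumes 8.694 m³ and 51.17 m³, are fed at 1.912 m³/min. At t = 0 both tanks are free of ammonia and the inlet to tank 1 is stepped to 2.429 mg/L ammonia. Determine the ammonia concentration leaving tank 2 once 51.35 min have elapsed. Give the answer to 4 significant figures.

1.999 mg/L

Each tank obeys Vᵢ dCᵢ/dt = Q(Cᵢ₋₁ − Cᵢ), so τᵢ = Vᵢ/Q.
τ₁ = 8.694/1.912 = 4.54707 min; τ₂ = 51.17/1.912 = 26.7626 min.
Tank 1: C₁ = C_in(1 − e^(−t/τ₁)). Tank 2 (τ₁ ≠ τ₂): C₂ = C_in[1 − (τ₁ e^(−t/τ₁) − τ₂ e^(−t/τ₂))/(τ₁ − τ₂)].
At t = 51.35: e^(−t/τ₁) = 1.24600e-05, e^(−t/τ₂) = 0.146794.
C₂ = 2.429·[1 − (4.54707·1.24600e-05 − 26.7626·0.146794)/(-22.2155)] = 2.429·0.823163 = 1.99946 mg/L.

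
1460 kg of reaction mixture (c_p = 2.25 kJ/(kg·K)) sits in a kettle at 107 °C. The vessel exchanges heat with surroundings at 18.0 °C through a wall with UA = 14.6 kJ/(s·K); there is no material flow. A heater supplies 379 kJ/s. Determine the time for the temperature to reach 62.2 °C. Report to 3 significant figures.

279 s

M c_p dT/dt = −UA(T − T_amb) + Q̇.
τ = M c_p/UA = 225.00 s; T_ss = T_amb + Q̇/UA = 18.0 + 379/14.6 = 43.959 °C.
T(t) = T_ss + (T₀ − T_ss)e^(−t/τ); set T = 62.2:
t = −τ ln[(T − T_ss)/(T₀ − T_ss)] = −225.00 · ln(0.28935) = 279.02 s.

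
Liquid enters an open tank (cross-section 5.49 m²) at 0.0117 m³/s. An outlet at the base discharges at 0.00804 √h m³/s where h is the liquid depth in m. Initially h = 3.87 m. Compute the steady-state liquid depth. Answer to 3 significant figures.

A dh/dt = Q_in − 0.00804 √h. Steady state requires inflow = outflow:
Q_in = 0.00804 √h_ss ⇒ √h_ss = 0.0117/0.00804 = 1.4552.
h_ss = 1.4552² = 2.1177 m. (Since h₀ = 3.87 m > h_ss, the level will fall toward this value.)

2.12 m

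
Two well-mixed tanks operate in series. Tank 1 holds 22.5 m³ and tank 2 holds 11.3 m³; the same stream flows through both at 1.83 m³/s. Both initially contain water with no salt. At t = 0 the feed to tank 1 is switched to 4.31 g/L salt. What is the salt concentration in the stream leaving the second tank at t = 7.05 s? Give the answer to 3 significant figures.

Each tank obeys Vᵢ dCᵢ/dt = Q(Cᵢ₋₁ − Cᵢ), so τᵢ = Vᵢ/Q.
τ₁ = 22.5/1.83 = 12.295 s; τ₂ = 11.3/1.83 = 6.1749 s.
Solving the cascade with C₁(0)=C₂(0)=0 gives C₂(t) = C_in[1 − (τ₁ e^(−t/τ₁) − τ₂ e^(−t/τ₂))/(τ₁ − τ₂)].
At t = 7.05: e^(−t/τ₁) = 0.56361, e^(−t/τ₂) = 0.31927.
C₂ = 4.31·[1 − (12.295·0.56361 − 6.1749·0.31927)/(6.1202)] = 4.31·0.18987 = 0.81836 g/L.

0.818 g/L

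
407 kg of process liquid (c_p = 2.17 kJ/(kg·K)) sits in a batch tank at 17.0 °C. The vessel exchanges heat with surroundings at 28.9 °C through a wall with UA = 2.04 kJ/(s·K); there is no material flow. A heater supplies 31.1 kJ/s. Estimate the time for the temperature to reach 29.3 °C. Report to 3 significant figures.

261 s

Heat balance on the well-mixed liquid: M c_p dT/dt = −UA(T − T_amb) + Q̇.
τ = M c_p/UA = 432.94 s; T_ss = T_amb + Q̇/UA = 28.9 + 31.1/2.04 = 44.145 °C.
T(t) = T_ss + (T₀ − T_ss)e^(−t/τ); set T = 29.3:
t = −τ ln[(T − T_ss)/(T₀ − T_ss)] = −432.94 · ln(0.54688) = 261.29 s.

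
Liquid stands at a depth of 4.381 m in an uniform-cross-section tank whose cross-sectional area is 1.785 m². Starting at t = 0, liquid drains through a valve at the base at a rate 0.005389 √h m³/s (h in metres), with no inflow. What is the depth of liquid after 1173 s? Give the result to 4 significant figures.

Volume balance on the tank: A dh/dt = −0.005389 √h.
Separate and integrate: 2(√h − √h₀) = −(0.005389/A) t.
√h = √4.381 − 0.005389·1173/(2·1.785) = 2.09308 − 1.77067 = 0.322412.
h = 0.322412² = 0.103950 m.

0.1039 m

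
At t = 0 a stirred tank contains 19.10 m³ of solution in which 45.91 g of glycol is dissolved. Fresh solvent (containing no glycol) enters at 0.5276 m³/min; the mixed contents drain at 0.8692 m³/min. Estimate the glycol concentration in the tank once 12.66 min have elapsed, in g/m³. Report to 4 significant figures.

Total volume: dV/dt = Q_in − Q_out = -0.341600 m³/min, so V(t) = 19.10 − 0.341600 t and V(12.66) = 14.7753 m³.
Species balance (pure solvent in): dm/dt = −Q_out · m/V(t).
Separate: dm/m = −Q_out dt/V(t) ⇒ ln(m/m₀) = −(Q_out/(Q_in−Q_out)) ln(V/V₀).
m = m₀ (V₀/V)^(Q_out/(Q_in−Q_out)) = 45.91 × (19.10/14.7753)^(-2.54450) = 23.8895 g.
C = m/V = 23.8895/14.7753 = 1.61685 g/m³.

1.617 g/m³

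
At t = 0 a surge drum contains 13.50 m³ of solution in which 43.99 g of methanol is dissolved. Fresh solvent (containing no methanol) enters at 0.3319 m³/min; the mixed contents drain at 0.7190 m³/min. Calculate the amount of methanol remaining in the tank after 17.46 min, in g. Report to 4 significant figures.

Total volume: dV/dt = Q_in − Q_out = -0.387100 m³/min, so V(t) = 13.50 − 0.387100 t and V(17.46) = 6.74123 m³.
No methanol enters, so dm/dt = −Q_out · (m/V).
Separate: dm/m = −Q_out dt/V(t) ⇒ ln(m/m₀) = −(Q_out/(Q_in−Q_out)) ln(V/V₀).
m = m₀ (V₀/V)^(Q_out/(Q_in−Q_out)) = 43.99 × (13.50/6.74123)^(-1.85740) = 12.1108 g.

12.11 g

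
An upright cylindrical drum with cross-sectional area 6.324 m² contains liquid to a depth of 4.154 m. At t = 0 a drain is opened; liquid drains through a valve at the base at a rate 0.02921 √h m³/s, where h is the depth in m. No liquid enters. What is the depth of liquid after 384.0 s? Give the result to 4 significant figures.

1.326 m

With no inflow, A dh/dt = −0.02921 √h.
∫ h^(−1/2) dh = −(0.02921/A) ∫ dt, giving 2√h = 2√h₀ − (0.02921/A) t.
√h = √4.154 − 0.02921·384.0/(2·6.324) = 2.03814 − 0.886831 = 1.15131.
h = 1.15131² = 1.32550 m.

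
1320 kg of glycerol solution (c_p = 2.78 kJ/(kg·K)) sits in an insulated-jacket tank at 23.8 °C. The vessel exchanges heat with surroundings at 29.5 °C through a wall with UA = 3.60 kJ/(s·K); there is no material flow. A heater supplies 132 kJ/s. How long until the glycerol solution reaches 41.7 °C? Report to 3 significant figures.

M c_p dT/dt = −UA(T − T_amb) + Q̇.
τ = M c_p/UA = 1019.3 s; T_ss = T_amb + Q̇/UA = 29.5 + 132/3.60 = 66.167 °C.
T(t) = T_ss + (T₀ − T_ss)e^(−t/τ); set T = 41.7:
t = −τ ln[(T − T_ss)/(T₀ − T_ss)] = −1019.3 · ln(0.57750) = 559.67 s.

560 s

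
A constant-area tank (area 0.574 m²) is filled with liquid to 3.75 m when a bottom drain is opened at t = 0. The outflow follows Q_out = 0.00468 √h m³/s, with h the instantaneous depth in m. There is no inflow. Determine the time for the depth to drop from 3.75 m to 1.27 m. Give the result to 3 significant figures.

Mass balance (ρ constant): A dh/dt = −0.00468 √h.
Separate and integrate: 2(√h − √h₀) = −(0.00468/A) t.
t = 2A(√h₀ − √h)/0.00468 = 2·0.574·(√3.75 − √1.27)/0.00468
  = 1.1480 × (1.9365 − 1.1269) / 0.00468 = 198.58 s.

199 s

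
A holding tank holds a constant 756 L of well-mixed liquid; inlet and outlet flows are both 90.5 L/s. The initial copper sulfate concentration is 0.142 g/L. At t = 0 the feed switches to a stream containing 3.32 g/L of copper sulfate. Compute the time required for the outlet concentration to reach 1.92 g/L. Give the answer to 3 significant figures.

6.85 s

Species balance: V dC/dt = Q(C_in − C) ⇒ τ = V/Q = 8.3536 s.
C(t) = C_in + (C₀ − C_in) e^(−t/τ). Set C = 1.92 and solve for t:
e^(−t/τ) = (C − C_in)/(C₀ − C_in) = (1.92 − 3.32)/(0.142 − 3.32) = 0.44053
t = −τ ln(…) = 8.3536 × 0.81978 = 6.8481 s.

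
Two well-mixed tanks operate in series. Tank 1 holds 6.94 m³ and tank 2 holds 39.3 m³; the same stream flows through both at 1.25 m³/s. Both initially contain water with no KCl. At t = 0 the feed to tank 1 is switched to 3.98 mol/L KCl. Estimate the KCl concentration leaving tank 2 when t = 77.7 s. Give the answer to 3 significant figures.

3.57 mol/L

Time constants: τᵢ = Vᵢ/Q for each well-mixed tank.
τ₁ = 6.94/1.25 = 5.5520 s; τ₂ = 39.3/1.25 = 31.440 s.
Solving the cascade with C₁(0)=C₂(0)=0 gives C₂(t) = C_in[1 − (τ₁ e^(−t/τ₁) − τ₂ e^(−t/τ₂))/(τ₁ − τ₂)].
At t = 77.7: e^(−t/τ₁) = 8.3573e-07, e^(−t/τ₂) = 0.084469.
C₂ = 3.98·[1 − (5.5520·8.3573e-07 − 31.440·0.084469)/(-25.888)] = 3.98·0.89742 = 3.5717 mol/L.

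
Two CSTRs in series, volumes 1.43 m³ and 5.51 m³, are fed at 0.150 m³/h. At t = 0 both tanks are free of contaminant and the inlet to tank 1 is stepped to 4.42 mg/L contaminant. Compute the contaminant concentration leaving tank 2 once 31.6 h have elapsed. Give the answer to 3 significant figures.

Each tank obeys Vᵢ dCᵢ/dt = Q(Cᵢ₋₁ − Cᵢ), so τᵢ = Vᵢ/Q.
τ₁ = 1.43/0.150 = 9.5333 h; τ₂ = 5.51/0.150 = 36.733 h.
Tank 1: C₁ = C_in(1 − e^(−t/τ₁)). Tank 2 (τ₁ ≠ τ₂): C₂ = C_in[1 − (τ₁ e^(−t/τ₁) − τ₂ e^(−t/τ₂))/(τ₁ − τ₂)].
At t = 31.6: e^(−t/τ₁) = 0.036345, e^(−t/τ₂) = 0.42305.
C₂ = 4.42·[1 − (9.5333·0.036345 − 36.733·0.42305)/(-27.200)] = 4.42·0.44141 = 1.9510 mg/L.

1.95 mg/L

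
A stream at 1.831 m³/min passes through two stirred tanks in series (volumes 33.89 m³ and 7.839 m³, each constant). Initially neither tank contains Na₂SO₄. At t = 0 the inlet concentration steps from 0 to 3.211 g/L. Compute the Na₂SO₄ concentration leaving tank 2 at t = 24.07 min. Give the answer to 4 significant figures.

Time constants: τᵢ = Vᵢ/Q for each well-mixed tank.
τ₁ = 33.89/1.831 = 18.5090 min; τ₂ = 7.839/1.831 = 4.28127 min.
Tank 1: C₁ = C_in(1 − e^(−t/τ₁)). Tank 2 (τ₁ ≠ τ₂): C₂ = C_in[1 − (τ₁ e^(−t/τ₁) − τ₂ e^(−t/τ₂))/(τ₁ − τ₂)].
At t = 24.07: e^(−t/τ₁) = 0.272410, e^(−t/τ₂) = 0.00361679.
C₂ = 3.211·[1 − (18.5090·0.272410 − 4.28127·0.00361679)/(14.2277)] = 3.211·0.646708 = 2.07658 g/L.

2.077 g/L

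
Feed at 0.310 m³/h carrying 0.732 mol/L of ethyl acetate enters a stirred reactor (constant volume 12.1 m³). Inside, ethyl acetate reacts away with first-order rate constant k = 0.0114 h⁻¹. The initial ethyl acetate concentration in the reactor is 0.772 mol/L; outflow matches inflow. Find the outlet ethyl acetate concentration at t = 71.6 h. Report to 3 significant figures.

0.525 mol/L

Accumulation = in − out − consumed: V dC/dt = Q C_in − Q C − k V C.
dC/dt = (Q/V) C_in − (Q/V + k) C; effective rate a = Q/V + k = 0.025620 + 0.0114 = 0.037020 h⁻¹.
C_ss = Q C_in/(Q + kV) = 0.50659 mol/L; C(t) = C_ss + (C₀ − C_ss) e^(−a t).
C(71.6) = 0.50659 + (0.26541)·e^(−0.037020·71.6) = 0.50659 + (0.26541)·0.070607 = 0.52533 mol/L.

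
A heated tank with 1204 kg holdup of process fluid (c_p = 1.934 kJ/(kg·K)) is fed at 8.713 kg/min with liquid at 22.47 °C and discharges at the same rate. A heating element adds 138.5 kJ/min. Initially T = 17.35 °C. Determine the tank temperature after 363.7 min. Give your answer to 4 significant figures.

M c_p dT/dt = ṁ c_p (T_in − T) + Q̇.
τ = M/ṁ = 138.184 min; T_ss = T_in + Q̇/(ṁ c_p) = 22.47 + 138.5/(8.713·1.934) = 30.6891 °C.
This is linear first-order; T(t) = T_ss + (T₀ − T_ss) e^(−t/τ).
T(363.7) = 30.6891 + (-13.3391)·e^(−363.7/138.184) = 30.6891 + (-13.3391)·0.0719350 = 29.7296 °C.

29.73 °C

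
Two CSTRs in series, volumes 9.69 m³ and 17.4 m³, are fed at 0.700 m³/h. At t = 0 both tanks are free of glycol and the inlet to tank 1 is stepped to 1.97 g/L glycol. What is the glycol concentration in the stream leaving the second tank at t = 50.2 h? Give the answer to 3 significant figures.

1.45 g/L

Time constants: τᵢ = Vᵢ/Q for each well-mixed tank.
τ₁ = 9.69/0.700 = 13.843 h; τ₂ = 17.4/0.700 = 24.857 h.
Solving the cascade with C₁(0)=C₂(0)=0 gives C₂(t) = C_in[1 − (τ₁ e^(−t/τ₁) − τ₂ e^(−t/τ₂))/(τ₁ − τ₂)].
At t = 50.2: e^(−t/τ₁) = 0.026611, e^(−t/τ₂) = 0.13272.
C₂ = 1.97·[1 − (13.843·0.026611 − 24.857·0.13272)/(-11.014)] = 1.97·0.73393 = 1.4458 g/L.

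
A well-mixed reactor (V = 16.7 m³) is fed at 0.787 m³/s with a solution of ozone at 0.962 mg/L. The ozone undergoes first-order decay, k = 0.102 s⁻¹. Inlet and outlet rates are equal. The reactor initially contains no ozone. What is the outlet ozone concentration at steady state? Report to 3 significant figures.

0.304 mg/L

V dC/dt = Q(C_in − C) − k V C.
At steady state: 0 = Q C_in − (Q + kV) C_ss, so C_ss = Q C_in/(Q + kV).
C_ss = 0.787·0.962/(0.787 + 0.102·16.7) = 0.75709/2.4904 = 0.30400 mg/L.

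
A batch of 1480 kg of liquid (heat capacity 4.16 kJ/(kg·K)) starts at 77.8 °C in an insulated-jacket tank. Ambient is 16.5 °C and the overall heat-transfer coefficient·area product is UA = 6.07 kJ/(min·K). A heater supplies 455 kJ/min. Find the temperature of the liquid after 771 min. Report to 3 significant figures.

85.1 °C

M c_p dT/dt = −UA(T − T_amb) + Q̇.
dT/dt = (T_ss − T)/τ with T_ss = T_amb + Q̇/UA = 16.5 + 455/6.07 = 91.459 °C, τ = M c_p/UA = 1480·4.16/6.07 = 1014.3 min.
T approaches T_ss exponentially: T(t) = T_ss + (T₀ − T_ss) e^(−t/τ).
T(771) = 91.459 + (-13.659)·0.46761 = 85.072 °C.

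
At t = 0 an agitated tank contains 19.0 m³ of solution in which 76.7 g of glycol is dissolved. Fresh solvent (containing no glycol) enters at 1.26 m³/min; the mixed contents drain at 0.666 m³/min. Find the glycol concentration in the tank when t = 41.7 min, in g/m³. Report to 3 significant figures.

Total volume: dV/dt = Q_in − Q_out = 0.59400 m³/min, so V(t) = 19.0 + 0.59400 t and V(41.7) = 43.770 m³.
Species balance (pure solvent in): dm/dt = −Q_out · m/V(t).
Separate: dm/m = −Q_out dt/V(t) ⇒ ln(m/m₀) = −(Q_out/(Q_in−Q_out)) ln(V/V₀).
m = m₀ (V₀/V)^(Q_out/(Q_in−Q_out)) = 76.7 × (19.0/43.770)^(1.1212) = 30.092 g.
C = m/V = 30.092/43.770 = 0.68750 g/m³.

0.687 g/m³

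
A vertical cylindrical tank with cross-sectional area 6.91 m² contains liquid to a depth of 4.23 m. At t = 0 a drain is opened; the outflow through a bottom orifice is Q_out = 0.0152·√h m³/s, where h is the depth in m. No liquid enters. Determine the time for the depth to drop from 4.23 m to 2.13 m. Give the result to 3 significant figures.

With no inflow, A dh/dt = −0.0152 √h.
This is separable: 2 d(√h)/dt = −0.0152/A, so √h = √h₀ − (0.0152/(2A)) t.
t = 2A(√h₀ − √h)/0.0152 = 2·6.91·(√4.23 − √2.13)/0.0152
  = 13.820 × (2.0567 − 1.4595) / 0.0152 = 543.02 s.

543 s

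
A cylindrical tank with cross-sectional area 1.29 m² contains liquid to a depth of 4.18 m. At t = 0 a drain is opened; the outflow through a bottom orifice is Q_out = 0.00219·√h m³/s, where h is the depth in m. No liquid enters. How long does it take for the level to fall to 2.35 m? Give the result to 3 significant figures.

603 s

With no inflow, A dh/dt = −0.00219 √h.
Separate and integrate: 2(√h − √h₀) = −(0.00219/A) t.
t = 2A(√h₀ − √h)/0.00219 = 2·1.29·(√4.18 − √2.35)/0.00219
  = 2.5800 × (2.0445 − 1.5330) / 0.00219 = 602.63 s.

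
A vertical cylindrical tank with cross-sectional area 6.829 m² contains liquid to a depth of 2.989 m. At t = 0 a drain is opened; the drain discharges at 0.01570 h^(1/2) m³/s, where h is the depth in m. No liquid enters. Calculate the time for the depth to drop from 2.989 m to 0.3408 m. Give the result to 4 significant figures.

Accumulation of liquid (constant cross-section A): A dh/dt = −0.01570 √h.
∫ h^(−1/2) dh = −(0.01570/A) ∫ dt, giving 2√h = 2√h₀ − (0.01570/A) t.
t = 2A(√h₀ − √h)/0.01570 = 2·6.829·(√2.989 − √0.3408)/0.01570
  = 13.6580 × (1.72887 − 0.583781) / 0.01570 = 996.157 s.

996.2 s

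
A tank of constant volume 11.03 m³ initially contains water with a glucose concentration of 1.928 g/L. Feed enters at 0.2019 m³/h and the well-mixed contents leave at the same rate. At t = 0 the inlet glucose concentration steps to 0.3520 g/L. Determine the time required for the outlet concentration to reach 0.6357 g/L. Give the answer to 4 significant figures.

93.68 h

Species balance: V dC/dt = Q(C_in − C) ⇒ τ = V/Q = 54.6310 h.
C(t) = C_in + (C₀ − C_in) e^(−t/τ). Set C = 0.6357 and solve for t:
e^(−t/τ) = (C − C_in)/(C₀ − C_in) = (0.6357 − 0.3520)/(1.928 − 0.3520) = 0.180013
t = −τ ln(…) = 54.6310 × 1.71473 = 93.6773 h.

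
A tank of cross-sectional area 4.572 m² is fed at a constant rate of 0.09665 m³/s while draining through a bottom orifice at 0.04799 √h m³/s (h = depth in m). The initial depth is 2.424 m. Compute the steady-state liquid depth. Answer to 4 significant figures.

Level balance: A dh/dt = 0.09665 − 0.04799 √h. Setting dh/dt = 0:
Q_in = 0.04799 √h_ss ⇒ √h_ss = 0.09665/0.04799 = 2.01396.
h_ss = 2.01396² = 4.05604 m. (Since h₀ = 2.424 m < h_ss, the level will rise toward this value.)

4.056 m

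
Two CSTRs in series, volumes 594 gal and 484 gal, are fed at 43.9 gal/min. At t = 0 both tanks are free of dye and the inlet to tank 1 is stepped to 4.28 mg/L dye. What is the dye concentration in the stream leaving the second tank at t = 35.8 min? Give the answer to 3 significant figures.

Species balance on tank i: dCᵢ/dt = (Cᵢ₋₁ − Cᵢ)/τᵢ with τᵢ = Vᵢ/Q.
τ₁ = 594/43.9 = 13.531 min; τ₂ = 484/43.9 = 11.025 min.
Solving the cascade with C₁(0)=C₂(0)=0 gives C₂(t) = C_in[1 − (τ₁ e^(−t/τ₁) − τ₂ e^(−t/τ₂))/(τ₁ − τ₂)].
At t = 35.8: e^(−t/τ₁) = 0.070947, e^(−t/τ₂) = 0.038885.
C₂ = 4.28·[1 − (13.531·0.070947 − 11.025·0.038885)/(2.5057)] = 4.28·0.78798 = 3.3726 mg/L.

3.37 mg/L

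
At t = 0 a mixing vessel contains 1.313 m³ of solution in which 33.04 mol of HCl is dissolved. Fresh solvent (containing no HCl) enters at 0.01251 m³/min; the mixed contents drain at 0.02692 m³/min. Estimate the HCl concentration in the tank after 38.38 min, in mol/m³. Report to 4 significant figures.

15.65 mol/m³

Total volume: dV/dt = Q_in − Q_out = -0.0144100 m³/min, so V(t) = 1.313 − 0.0144100 t and V(38.38) = 0.759944 m³.
Species balance (pure solvent in): dm/dt = −Q_out · m/V(t).
Separate: dm/m = −Q_out dt/V(t) ⇒ ln(m/m₀) = −(Q_out/(Q_in−Q_out)) ln(V/V₀).
m = m₀ (V₀/V)^(Q_out/(Q_in−Q_out)) = 33.04 × (1.313/0.759944)^(-1.86815) = 11.8956 mol.
C = m/V = 11.8956/0.759944 = 15.6533 mol/m³.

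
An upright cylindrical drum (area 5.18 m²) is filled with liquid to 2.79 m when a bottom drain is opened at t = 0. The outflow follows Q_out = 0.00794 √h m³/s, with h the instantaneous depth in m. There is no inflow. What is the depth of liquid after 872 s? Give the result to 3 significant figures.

A dh/dt = −Q_out = −0.00794 √h.
This is separable: 2 d(√h)/dt = −0.00794/A, so √h = √h₀ − (0.00794/(2A)) t.
√h = √2.79 − 0.00794·872/(2·5.18) = 1.6703 − 0.66831 = 1.0020.
h = 1.0020² = 1.0040 m.

1.00 m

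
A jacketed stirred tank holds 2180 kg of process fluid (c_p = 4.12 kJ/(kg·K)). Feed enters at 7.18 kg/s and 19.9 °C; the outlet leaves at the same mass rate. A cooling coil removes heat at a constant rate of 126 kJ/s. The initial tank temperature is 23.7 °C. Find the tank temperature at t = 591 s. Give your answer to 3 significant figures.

First-law balance (no shaft work): M c_p dT/dt = ṁ c_p (T_in − T) − 126.
τ = M/ṁ = 303.62 s; T_ss = T_in − Q̇/(ṁ c_p) = 19.9 − 126/(7.18·4.12) = 15.641 °C.
Integrating: T(t) = T_ss + (T₀ − T_ss) e^(−t/τ).
T(591) = 15.641 + (8.0594)·e^(−591/303.62) = 15.641 + (8.0594)·0.14277 = 16.791 °C.

16.8 °C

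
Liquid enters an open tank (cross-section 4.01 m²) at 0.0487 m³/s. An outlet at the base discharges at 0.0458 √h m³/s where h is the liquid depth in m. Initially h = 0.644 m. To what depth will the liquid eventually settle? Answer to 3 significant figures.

A dh/dt = Q_in − 0.0458 √h. Steady state requires inflow = outflow:
Q_in = 0.0458 √h_ss ⇒ √h_ss = 0.0487/0.0458 = 1.0633.
h_ss = 1.0633² = 1.1306 m. (Since h₀ = 0.644 m < h_ss, the level will rise toward this value.)

1.13 m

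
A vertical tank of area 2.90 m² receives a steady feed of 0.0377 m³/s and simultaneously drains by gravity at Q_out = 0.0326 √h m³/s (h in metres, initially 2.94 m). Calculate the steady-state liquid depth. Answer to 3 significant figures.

1.34 m

A dh/dt = Q_in − 0.0326 √h. Steady state requires inflow = outflow:
Q_in = 0.0326 √h_ss ⇒ √h_ss = 0.0377/0.0326 = 1.1564.
h_ss = 1.1564² = 1.3374 m. (Since h₀ = 2.94 m > h_ss, the level will fall toward this value.)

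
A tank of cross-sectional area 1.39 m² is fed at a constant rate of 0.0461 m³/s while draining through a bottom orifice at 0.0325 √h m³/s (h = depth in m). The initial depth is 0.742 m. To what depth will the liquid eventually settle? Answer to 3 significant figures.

Mass balance (ρ constant): A dh/dt = Q_in − 0.0325 √h. At steady state dh/dt = 0:
Q_in = 0.0325 √h_ss ⇒ √h_ss = 0.0461/0.0325 = 1.4185.
h_ss = 1.4185² = 2.0120 m. (Since h₀ = 0.742 m < h_ss, the level will rise toward this value.)

2.01 m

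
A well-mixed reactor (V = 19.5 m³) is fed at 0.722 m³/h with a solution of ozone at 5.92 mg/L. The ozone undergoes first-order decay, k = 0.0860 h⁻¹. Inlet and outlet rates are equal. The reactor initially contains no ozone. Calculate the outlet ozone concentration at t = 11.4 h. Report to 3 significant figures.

1.34 mg/L

V dC/dt = Q(C_in − C) − k V C.
This is linear with rate a = Q/V + k = 0.12303 h⁻¹.
C_ss = Q C_in/(Q + kV) = 1.7817 mg/L; C(t) = C_ss + (C₀ − C_ss) e^(−a t).
C(11.4) = 1.7817 + (-1.7817)·e^(−0.12303·11.4) = 1.7817 + (-1.7817)·0.24598 = 1.3434 mg/L.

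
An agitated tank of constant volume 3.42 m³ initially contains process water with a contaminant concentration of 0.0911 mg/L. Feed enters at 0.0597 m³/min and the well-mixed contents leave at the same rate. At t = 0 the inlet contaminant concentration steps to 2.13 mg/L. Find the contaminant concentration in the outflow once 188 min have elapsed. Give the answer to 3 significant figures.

Species balance on the tank: V dC/dt = Q(C_in − C).
Time constant τ = V/Q = 3.42/0.0597 = 57.286 min.
C approaches C_in exponentially: C(t) = C_in + (C₀ − C_in) e^(−t/τ).
C(188) = 2.13 + (0.0911 − 2.13)·e^(−188/57.286) = 2.13 + (-2.0389)·0.037562 = 2.0534 mg/L.

2.05 mg/L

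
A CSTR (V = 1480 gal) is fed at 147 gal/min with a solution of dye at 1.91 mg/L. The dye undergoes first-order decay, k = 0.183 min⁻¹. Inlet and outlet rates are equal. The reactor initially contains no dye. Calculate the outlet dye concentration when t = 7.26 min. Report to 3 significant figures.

Accumulation = in − out − consumed: V dC/dt = Q C_in − Q C − k V C.
This is linear with rate a = Q/V + k = 0.28232 min⁻¹.
C_ss = Q C_in/(Q + kV) = 0.67196 mg/L; C(t) = C_ss + (C₀ − C_ss) e^(−a t).
C(7.26) = 0.67196 + (-0.67196)·e^(−0.28232·7.26) = 0.67196 + (-0.67196)·0.12878 = 0.58542 mg/L.

0.585 mg/L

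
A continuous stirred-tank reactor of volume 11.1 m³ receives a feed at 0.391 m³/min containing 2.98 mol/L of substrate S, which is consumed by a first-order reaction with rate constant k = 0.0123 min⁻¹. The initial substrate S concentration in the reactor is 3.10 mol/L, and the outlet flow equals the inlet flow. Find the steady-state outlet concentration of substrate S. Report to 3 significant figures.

Accumulation = in − out − consumed: V dC/dt = Q C_in − Q C − k V C.
Steady state (dC/dt = 0): C_ss = Q C_in/(Q + kV) = C_in/(1 + kV/Q).
C_ss = 0.391·2.98/(0.391 + 0.0123·11.1) = 1.1652/0.52753 = 2.2087 mol/L.

2.21 mol/L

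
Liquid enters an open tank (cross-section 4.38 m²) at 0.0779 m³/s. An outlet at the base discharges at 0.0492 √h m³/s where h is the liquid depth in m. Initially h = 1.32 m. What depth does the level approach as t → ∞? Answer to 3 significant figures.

2.51 m

Volume balance on the tank: A dh/dt = Q_in − 0.0492 √h. At steady state dh/dt = 0:
Q_in = 0.0492 √h_ss ⇒ √h_ss = 0.0779/0.0492 = 1.5833.
h_ss = 1.5833² = 2.5069 m. (Since h₀ = 1.32 m < h_ss, the level will rise toward this value.)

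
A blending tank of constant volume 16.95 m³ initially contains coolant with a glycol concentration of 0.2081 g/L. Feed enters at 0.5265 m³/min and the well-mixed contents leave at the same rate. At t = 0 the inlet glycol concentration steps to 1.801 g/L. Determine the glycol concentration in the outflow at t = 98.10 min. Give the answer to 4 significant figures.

Accumulation = in − out for the solute gives V dC/dt = Q(C_in − C).
So dC/dt = (C_in − C)/τ with τ = V/Q = 16.95/0.5265 = 32.1937 min.
C approaches C_in exponentially: C(t) = C_in + (C₀ − C_in) e^(−t/τ).
C(98.10) = 1.801 + (0.2081 − 1.801)·e^(−98.10/32.1937) = 1.801 + (-1.59290)·0.0474928 = 1.72535 g/L.

1.725 g/L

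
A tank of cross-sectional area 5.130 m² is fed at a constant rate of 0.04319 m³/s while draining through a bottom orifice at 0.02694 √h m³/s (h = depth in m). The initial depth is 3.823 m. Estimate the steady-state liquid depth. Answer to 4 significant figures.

2.570 m

Unsteady balance on liquid volume: A dh/dt = Q_in − 0.02694 √h. At steady state dh/dt = 0:
Q_in = 0.02694 √h_ss ⇒ √h_ss = 0.04319/0.02694 = 1.60319.
h_ss = 1.60319² = 2.57023 m. (Since h₀ = 3.823 m > h_ss, the level will fall toward this value.)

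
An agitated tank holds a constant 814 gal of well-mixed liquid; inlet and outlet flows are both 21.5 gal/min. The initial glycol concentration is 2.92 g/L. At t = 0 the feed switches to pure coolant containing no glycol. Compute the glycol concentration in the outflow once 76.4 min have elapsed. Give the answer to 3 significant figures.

0.388 g/L

Accumulation = in − out for the solute gives V dC/dt = Q(C_in − C).
So dC/dt = (C_in − C)/τ with τ = V/Q = 814/21.5 = 37.860 min.
Integrating: C(t) = C_in + (C₀ − C_in) e^(−t/τ).
C(76.4) = 0 + (2.92 − 0)·e^(−76.4/37.860) = 0 + (2.9200)·0.13293 = 0.38815 g/L.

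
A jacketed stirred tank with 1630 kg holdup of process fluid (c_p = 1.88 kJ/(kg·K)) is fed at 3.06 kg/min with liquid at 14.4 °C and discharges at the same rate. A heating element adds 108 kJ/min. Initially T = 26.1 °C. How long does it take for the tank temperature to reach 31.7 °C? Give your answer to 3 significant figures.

836 min

M c_p dT/dt = ṁ c_p (T_in − T) + Q̇.
τ = M/ṁ = 532.68 min; T_ss = T_in + Q̇/(ṁ c_p) = 33.173 °C.
T(t) = T_ss + (T₀ − T_ss) e^(−t/τ). Set T = 31.7:
e^(−t/τ) = (31.7 − 33.173)/(26.1 − 33.173) = 0.20831
t = −532.68 · ln(0.20831) = 835.63 min.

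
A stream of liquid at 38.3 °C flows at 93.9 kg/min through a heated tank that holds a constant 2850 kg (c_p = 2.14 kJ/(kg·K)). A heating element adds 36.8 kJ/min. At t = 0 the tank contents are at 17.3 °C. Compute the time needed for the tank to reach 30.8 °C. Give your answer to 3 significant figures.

30.8 min

Heat balance on the well-mixed liquid: M c_p dT/dt = ṁ c_p (T_in − T) + 36.8.
τ = M/ṁ = 30.351 min; T_ss = T_in + Q̇/(ṁ c_p) = 38.483 °C.
T(t) = T_ss + (T₀ − T_ss) e^(−t/τ). Set T = 30.8:
e^(−t/τ) = (30.8 − 38.483)/(17.3 − 38.483) = 0.36270
t = −30.351 · ln(0.36270) = 30.782 min.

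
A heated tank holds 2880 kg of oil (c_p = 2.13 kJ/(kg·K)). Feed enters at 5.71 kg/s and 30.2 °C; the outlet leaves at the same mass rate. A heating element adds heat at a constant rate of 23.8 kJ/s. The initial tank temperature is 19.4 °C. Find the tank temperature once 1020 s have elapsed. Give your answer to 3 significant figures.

First-law balance (no shaft work): M c_p dT/dt = ṁ c_p (T_in − T) + 23.8.
Rearrange: dT/dt = (T_ss − T)/τ with τ = M/ṁ = 504.38 s and T_ss = T_in + Q̇/(ṁ c_p) = 32.157 °C.
This is linear first-order; T(t) = T_ss + (T₀ − T_ss) e^(−t/τ).
T(1020) = 32.157 + (-12.757)·e^(−1020/504.38) = 32.157 + (-12.757)·0.13235 = 30.468 °C.

30.5 °C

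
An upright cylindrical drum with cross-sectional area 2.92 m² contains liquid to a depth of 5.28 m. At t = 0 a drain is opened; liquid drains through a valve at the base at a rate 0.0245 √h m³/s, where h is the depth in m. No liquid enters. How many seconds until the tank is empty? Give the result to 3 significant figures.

Mass balance (ρ constant): A dh/dt = −0.0245 √h.
This is separable: 2 d(√h)/dt = −0.0245/A, so √h = √h₀ − (0.0245/(2A)) t.
Tank is empty when √h = 0: t_empty = 2A√h₀/0.0245.
t_empty = 2·2.92·√5.28/0.0245 = 5.8400·2.2978/0.0245 = 547.73 s.

548 s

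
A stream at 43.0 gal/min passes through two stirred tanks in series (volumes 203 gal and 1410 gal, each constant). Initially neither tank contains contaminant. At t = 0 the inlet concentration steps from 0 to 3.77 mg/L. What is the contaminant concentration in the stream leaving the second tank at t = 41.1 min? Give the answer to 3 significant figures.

Species balance on tank i: dCᵢ/dt = (Cᵢ₋₁ − Cᵢ)/τᵢ with τᵢ = Vᵢ/Q.
τ₁ = 203/43.0 = 4.7209 min; τ₂ = 1410/43.0 = 32.791 min.
Solving the cascade with C₁(0)=C₂(0)=0 gives C₂(t) = C_in[1 − (τ₁ e^(−t/τ₁) − τ₂ e^(−t/τ₂))/(τ₁ − τ₂)].
At t = 41.1: e^(−t/τ₁) = 0.00016560, e^(−t/τ₂) = 0.28553.
C₂ = 3.77·[1 − (4.7209·0.00016560 − 32.791·0.28553)/(-28.070)] = 3.77·0.66647 = 2.5126 mg/L.

2.51 mg/L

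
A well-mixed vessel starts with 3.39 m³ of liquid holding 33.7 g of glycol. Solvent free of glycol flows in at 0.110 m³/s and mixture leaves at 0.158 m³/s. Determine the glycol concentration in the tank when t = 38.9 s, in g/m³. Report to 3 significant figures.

Total volume: dV/dt = Q_in − Q_out = -0.048000 m³/s, so V(t) = 3.39 − 0.048000 t and V(38.9) = 1.5228 m³.
No glycol enters, so dm/dt = −Q_out · (m/V).
Separate: dm/m = −Q_out dt/V(t) ⇒ ln(m/m₀) = −(Q_out/(Q_in−Q_out)) ln(V/V₀).
m = m₀ (V₀/V)^(Q_out/(Q_in−Q_out)) = 33.7 × (3.39/1.5228)^(-3.2917) = 2.4187 g.
C = m/V = 2.4187/1.5228 = 1.5883 g/m³.

1.59 g/m³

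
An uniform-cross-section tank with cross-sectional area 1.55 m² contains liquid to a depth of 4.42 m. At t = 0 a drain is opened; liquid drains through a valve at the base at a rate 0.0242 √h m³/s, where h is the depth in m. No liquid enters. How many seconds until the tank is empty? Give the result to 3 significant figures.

With no inflow, A dh/dt = −0.0242 √h.
This is separable: 2 d(√h)/dt = −0.0242/A, so √h = √h₀ − (0.0242/(2A)) t.
Set h = 0: 2√h₀ = (0.0242/A) t_empty ⇒ t_empty = 2A√h₀/0.0242.
t_empty = 2·1.55·√4.42/0.0242 = 3.1000·2.1024/0.0242 = 269.31 s.

269 s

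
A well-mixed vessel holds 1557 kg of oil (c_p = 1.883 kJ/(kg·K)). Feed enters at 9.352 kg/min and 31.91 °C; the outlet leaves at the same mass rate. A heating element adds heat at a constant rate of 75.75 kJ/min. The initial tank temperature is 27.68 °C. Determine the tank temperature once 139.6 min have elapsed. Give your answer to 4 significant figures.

M c_p dT/dt = ṁ c_p (T_in − T) + Q̇.
Rearrange: dT/dt = (T_ss − T)/τ with τ = M/ṁ = 166.488 min and T_ss = T_in + Q̇/(ṁ c_p) = 36.2116 °C.
T approaches T_ss exponentially: T(t) = T_ss + (T₀ − T_ss) e^(−t/τ).
T(139.6) = 36.2116 + (-8.53158)·e^(−139.6/166.488) = 36.2116 + (-8.53158)·0.432360 = 32.5229 °C.

32.52 °C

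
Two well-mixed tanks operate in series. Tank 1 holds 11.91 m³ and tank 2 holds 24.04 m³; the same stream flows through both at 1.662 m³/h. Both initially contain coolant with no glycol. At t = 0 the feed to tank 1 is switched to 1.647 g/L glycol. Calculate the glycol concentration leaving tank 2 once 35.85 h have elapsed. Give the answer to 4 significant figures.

Each tank obeys Vᵢ dCᵢ/dt = Q(Cᵢ₋₁ − Cᵢ), so τᵢ = Vᵢ/Q.
τ₁ = 11.91/1.662 = 7.16606 h; τ₂ = 24.04/1.662 = 14.4645 h.
Solving the cascade with C₁(0)=C₂(0)=0 gives C₂(t) = C_in[1 − (τ₁ e^(−t/τ₁) − τ₂ e^(−t/τ₂))/(τ₁ − τ₂)].
At t = 35.85: e^(−t/τ₁) = 0.00671947, e^(−t/τ₂) = 0.0838705.
C₂ = 1.647·[1 − (7.16606·0.00671947 − 14.4645·0.0838705)/(-7.29844)] = 1.647·0.840378 = 1.38410 g/L.

1.384 g/L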